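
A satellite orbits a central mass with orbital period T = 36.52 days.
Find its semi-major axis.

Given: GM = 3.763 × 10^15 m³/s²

Convert to SI: T = 36.52 days = 3.15533e+06 s.
Invert Kepler's third law: a = (GM · T² / (4π²))^(1/3).
Substituting T = 3.15533e+06 s and GM = 3.763e+15 m³/s²:
a = (3.763e+15 · (3.15533e+06)² / (4π²))^(1/3) m
a ≈ 9.827e+08 m = 9.827 × 10^8 m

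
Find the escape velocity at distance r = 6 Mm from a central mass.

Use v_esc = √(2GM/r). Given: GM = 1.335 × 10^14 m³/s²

Convert to SI: r = 6 Mm = 6e+06 m.
Escape velocity comes from setting total energy to zero: ½v² − GM/r = 0 ⇒ v_esc = √(2GM / r).
v_esc = √(2 · 1.335e+14 / 6e+06) m/s ≈ 6671 m/s = 6.671 km/s.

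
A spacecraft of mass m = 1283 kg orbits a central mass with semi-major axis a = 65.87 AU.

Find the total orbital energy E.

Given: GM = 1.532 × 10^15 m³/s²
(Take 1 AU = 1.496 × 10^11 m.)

Convert to SI: a = 65.87 AU = 9.85415e+12 m.
E = −GMm / (2a).
E = −1.532e+15 · 1283 / (2 · 9.85415e+12) J ≈ -9.973e+04 J = -99.73 kJ.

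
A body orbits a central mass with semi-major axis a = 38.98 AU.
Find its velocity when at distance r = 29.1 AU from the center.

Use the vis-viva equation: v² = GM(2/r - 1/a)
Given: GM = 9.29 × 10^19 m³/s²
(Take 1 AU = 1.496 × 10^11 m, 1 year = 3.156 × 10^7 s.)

Convert to SI: a = 38.98 AU = 5.83141e+12 m; r = 29.1 AU = 4.35336e+12 m.
Vis-viva: v = √(GM · (2/r − 1/a)).
2/r − 1/a = 2/4.35336e+12 − 1/5.83141e+12 = 2.8793e-13 m⁻¹.
v = √(9.29e+19 · 2.8793e-13) m/s ≈ 5172 m/s = 1.091 AU/year.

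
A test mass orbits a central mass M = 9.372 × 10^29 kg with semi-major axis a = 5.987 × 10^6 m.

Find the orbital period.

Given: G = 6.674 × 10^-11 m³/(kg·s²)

GM = G · M = 6.674e-11 · 9.372e+29 = 6.25487e+19 m³/s².
Kepler's third law: T = 2π √(a³ / GM).
Substituting a = 5.987e+06 m and GM = 6.25487e+19 m³/s²:
T = 2π √((5.987e+06)³ / 6.25487e+19) s
T ≈ 11.64 s = 11.64 seconds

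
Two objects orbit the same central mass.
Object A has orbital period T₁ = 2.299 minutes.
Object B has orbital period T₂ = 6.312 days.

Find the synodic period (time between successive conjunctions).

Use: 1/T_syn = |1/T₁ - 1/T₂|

Convert to SI: T₁ = 2.299 minutes = 137.94 s; T₂ = 6.312 days = 545357 s.
T_syn = |T₁ · T₂ / (T₁ − T₂)|.
T_syn = |137.94 · 545357 / (137.94 − 545357)| s ≈ 138 s = 2.3 minutes.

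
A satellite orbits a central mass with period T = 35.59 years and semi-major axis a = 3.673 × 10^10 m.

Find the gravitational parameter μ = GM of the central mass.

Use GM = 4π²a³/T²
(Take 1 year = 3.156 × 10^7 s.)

Convert to SI: T = 35.59 years = 1.12322e+09 s.
GM = 4π² · a³ / T².
GM = 4π² · (3.673e+10)³ / (1.12322e+09)² m³/s² ≈ 1.551e+15 m³/s² = 1.551 × 10^15 m³/s².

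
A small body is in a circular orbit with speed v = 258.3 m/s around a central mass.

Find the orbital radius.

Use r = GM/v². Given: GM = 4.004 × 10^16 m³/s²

For a circular orbit, v² = GM / r, so r = GM / v².
r = 4.004e+16 / (258.3)² m ≈ 6.001e+11 m = 600.1 Gm.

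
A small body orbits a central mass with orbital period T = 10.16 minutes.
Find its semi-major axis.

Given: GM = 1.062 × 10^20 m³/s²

Convert to SI: T = 10.16 minutes = 609.6 s.
Invert Kepler's third law: a = (GM · T² / (4π²))^(1/3).
Substituting T = 609.6 s and GM = 1.062e+20 m³/s²:
a = (1.062e+20 · (609.6)² / (4π²))^(1/3) m
a ≈ 9.999e+07 m = 99.99 Mm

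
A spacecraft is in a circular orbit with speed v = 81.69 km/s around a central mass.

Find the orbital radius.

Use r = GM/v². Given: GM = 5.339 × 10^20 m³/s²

Convert to SI: v = 81.69 km/s = 81690 m/s.
For a circular orbit, v² = GM / r, so r = GM / v².
r = 5.339e+20 / (81690)² m ≈ 8.001e+10 m = 80.01 Gm.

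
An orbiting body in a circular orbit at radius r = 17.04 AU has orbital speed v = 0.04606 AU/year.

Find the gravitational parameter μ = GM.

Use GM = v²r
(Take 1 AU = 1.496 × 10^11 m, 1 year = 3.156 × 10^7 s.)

Convert to SI: r = 17.04 AU = 2.54918e+12 m; v = 0.04606 AU/year = 218.333 m/s.
For a circular orbit v² = GM/r, so GM = v² · r.
GM = (218.333)² · 2.54918e+12 m³/s² ≈ 1.215e+17 m³/s² = 1.215 × 10^17 m³/s².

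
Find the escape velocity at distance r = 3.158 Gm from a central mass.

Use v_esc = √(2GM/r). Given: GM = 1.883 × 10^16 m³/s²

Convert to SI: r = 3.158 Gm = 3.158e+09 m.
Escape velocity comes from setting total energy to zero: ½v² − GM/r = 0 ⇒ v_esc = √(2GM / r).
v_esc = √(2 · 1.883e+16 / 3.158e+09) m/s ≈ 3453 m/s = 3.453 km/s.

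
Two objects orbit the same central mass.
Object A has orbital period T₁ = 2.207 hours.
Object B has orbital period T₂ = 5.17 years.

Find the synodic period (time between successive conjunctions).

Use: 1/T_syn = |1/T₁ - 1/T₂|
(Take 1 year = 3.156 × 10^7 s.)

Convert to SI: T₁ = 2.207 hours = 7945.2 s; T₂ = 5.17 years = 1.63165e+08 s.
T_syn = |T₁ · T₂ / (T₁ − T₂)|.
T_syn = |7945.2 · 1.63165e+08 / (7945.2 − 1.63165e+08)| s ≈ 7946 s = 2.207 hours.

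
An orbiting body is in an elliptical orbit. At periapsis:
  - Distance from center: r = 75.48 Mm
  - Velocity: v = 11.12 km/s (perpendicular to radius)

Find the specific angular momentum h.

Convert to SI: r = 75.48 Mm = 7.548e+07 m; v = 11.12 km/s = 11120 m/s.
With v perpendicular to r, h = r · v.
h = 7.548e+07 · 11120 m²/s ≈ 8.393e+11 m²/s.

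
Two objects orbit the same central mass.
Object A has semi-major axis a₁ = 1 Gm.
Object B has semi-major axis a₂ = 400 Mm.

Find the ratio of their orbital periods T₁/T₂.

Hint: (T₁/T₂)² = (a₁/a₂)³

Convert to SI: a₁ = 1 Gm = 1e+09 m; a₂ = 400 Mm = 4e+08 m.
From Kepler's third law, (T₁/T₂)² = (a₁/a₂)³, so T₁/T₂ = (a₁/a₂)^(3/2).
a₁/a₂ = 1e+09 / 4e+08 = 2.5.
T₁/T₂ = (2.5)^(3/2) ≈ 3.953.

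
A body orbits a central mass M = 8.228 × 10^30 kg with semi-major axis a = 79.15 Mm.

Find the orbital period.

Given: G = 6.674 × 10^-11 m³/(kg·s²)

Convert to SI: a = 79.15 Mm = 7.915e+07 m.
GM = G · M = 6.674e-11 · 8.228e+30 = 5.49137e+20 m³/s².
Kepler's third law: T = 2π √(a³ / GM).
Substituting a = 7.915e+07 m and GM = 5.49137e+20 m³/s²:
T = 2π √((7.915e+07)³ / 5.49137e+20) s
T ≈ 188.8 s = 3.147 minutes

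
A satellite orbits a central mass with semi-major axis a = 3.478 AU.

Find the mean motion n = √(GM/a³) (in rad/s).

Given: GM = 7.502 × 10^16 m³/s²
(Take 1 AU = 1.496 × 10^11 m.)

Convert to SI: a = 3.478 AU = 5.20309e+11 m.
n = √(GM / a³).
n = √(7.502e+16 / (5.20309e+11)³) rad/s ≈ 7.298e-10 rad/s.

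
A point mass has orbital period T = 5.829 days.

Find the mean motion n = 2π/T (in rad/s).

Convert to SI: T = 5.829 days = 503626 s.
n = 2π / T.
n = 2π / 503626 s ≈ 1.248e-05 rad/s.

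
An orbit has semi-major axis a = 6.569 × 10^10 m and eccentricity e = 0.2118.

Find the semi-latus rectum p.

p = a (1 − e²).
p = 6.569e+10 · (1 − (0.2118)²) = 6.569e+10 · 0.955141 ≈ 6.274e+10 m = 6.274 × 10^10 m.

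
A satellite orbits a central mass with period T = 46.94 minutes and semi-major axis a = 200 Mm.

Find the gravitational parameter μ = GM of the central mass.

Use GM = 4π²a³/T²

Convert to SI: T = 46.94 minutes = 2816.4 s; a = 200 Mm = 2e+08 m.
GM = 4π² · a³ / T².
GM = 4π² · (2e+08)³ / (2816.4)² m³/s² ≈ 3.982e+19 m³/s² = 3.982 × 10^19 m³/s².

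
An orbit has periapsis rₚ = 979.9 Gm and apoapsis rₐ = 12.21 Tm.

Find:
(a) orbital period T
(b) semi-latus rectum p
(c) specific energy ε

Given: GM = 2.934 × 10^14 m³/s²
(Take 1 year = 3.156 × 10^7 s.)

Convert to SI: rₚ = 979.9 Gm = 9.799e+11 m; rₐ = 12.21 Tm = 1.221e+13 m.
(a) With a = (rₚ + rₐ)/2 = 6.59495e+12 m, T = 2π √(a³/GM) = 2π √((6.59495e+12)³/2.934e+14) s ≈ 6.213e+12 s
(b) From a = (rₚ + rₐ)/2 = 6.59495e+12 m and e = (rₐ − rₚ)/(rₐ + rₚ) = 0.851417, p = a(1 − e²) = 6.59495e+12 · (1 − (0.851417)²) ≈ 1.814e+12 m
(c) With a = (rₚ + rₐ)/2 = 6.59495e+12 m, ε = −GM/(2a) = −2.934e+14/(2 · 6.59495e+12) J/kg ≈ -22.24 J/kg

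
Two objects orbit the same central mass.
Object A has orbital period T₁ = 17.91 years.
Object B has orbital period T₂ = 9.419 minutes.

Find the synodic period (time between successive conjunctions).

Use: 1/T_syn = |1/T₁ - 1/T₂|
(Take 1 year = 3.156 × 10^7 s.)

Convert to SI: T₁ = 17.91 years = 5.6524e+08 s; T₂ = 9.419 minutes = 565.14 s.
T_syn = |T₁ · T₂ / (T₁ − T₂)|.
T_syn = |5.6524e+08 · 565.14 / (5.6524e+08 − 565.14)| s ≈ 565.1 s = 9.419 minutes.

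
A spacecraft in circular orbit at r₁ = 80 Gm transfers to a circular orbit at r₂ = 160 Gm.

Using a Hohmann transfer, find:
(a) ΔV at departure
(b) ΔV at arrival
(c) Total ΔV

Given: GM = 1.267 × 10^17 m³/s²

Convert to SI: r₁ = 80 Gm = 8e+10 m; r₂ = 160 Gm = 1.6e+11 m.
Transfer semi-major axis: a_t = (r₁ + r₂)/2 = (8e+10 + 1.6e+11)/2 = 1.2e+11 m.
Circular speeds: v₁ = √(GM/r₁) = 1258.47 m/s, v₂ = √(GM/r₂) = 889.874 m/s.
Transfer speeds (vis-viva v² = GM(2/r − 1/a_t)): v₁ᵗ = 1453.16 m/s, v₂ᵗ = 726.579 m/s.
(a) ΔV₁ = |v₁ᵗ − v₁| ≈ 194.7 m/s = 194.7 m/s.
(b) ΔV₂ = |v₂ − v₂ᵗ| ≈ 163.3 m/s = 163.3 m/s.
(c) ΔV_total = ΔV₁ + ΔV₂ ≈ 358 m/s = 358 m/s.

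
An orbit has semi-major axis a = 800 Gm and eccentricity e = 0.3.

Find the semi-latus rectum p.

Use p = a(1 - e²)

Convert to SI: a = 800 Gm = 8e+11 m.
p = a (1 − e²).
p = 8e+11 · (1 − (0.3)²) = 8e+11 · 0.91 ≈ 7.28e+11 m = 728 Gm.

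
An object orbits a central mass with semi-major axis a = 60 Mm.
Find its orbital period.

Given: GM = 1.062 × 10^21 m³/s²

Convert to SI: a = 60 Mm = 6e+07 m.
Kepler's third law: T = 2π √(a³ / GM).
Substituting a = 6e+07 m and GM = 1.062e+21 m³/s²:
T = 2π √((6e+07)³ / 1.062e+21) s
T ≈ 89.61 s = 1.493 minutes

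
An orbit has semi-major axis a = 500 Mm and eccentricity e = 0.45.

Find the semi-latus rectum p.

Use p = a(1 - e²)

Convert to SI: a = 500 Mm = 5e+08 m.
p = a (1 − e²).
p = 5e+08 · (1 − (0.45)²) = 5e+08 · 0.7975 ≈ 3.988e+08 m = 398.8 Mm.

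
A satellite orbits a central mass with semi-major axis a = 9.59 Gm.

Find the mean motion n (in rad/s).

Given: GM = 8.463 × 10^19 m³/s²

Convert to SI: a = 9.59 Gm = 9.59e+09 m.
n = √(GM / a³).
n = √(8.463e+19 / (9.59e+09)³) rad/s ≈ 9.796e-06 rad/s.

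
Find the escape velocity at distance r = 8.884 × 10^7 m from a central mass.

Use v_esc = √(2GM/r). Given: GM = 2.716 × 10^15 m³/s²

Escape velocity comes from setting total energy to zero: ½v² − GM/r = 0 ⇒ v_esc = √(2GM / r).
v_esc = √(2 · 2.716e+15 / 8.884e+07) m/s ≈ 7819 m/s = 7.819 km/s.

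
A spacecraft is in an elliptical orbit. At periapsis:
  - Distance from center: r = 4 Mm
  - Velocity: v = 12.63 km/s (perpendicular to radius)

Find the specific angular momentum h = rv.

Convert to SI: r = 4 Mm = 4e+06 m; v = 12.63 km/s = 12630 m/s.
With v perpendicular to r, h = r · v.
h = 4e+06 · 12630 m²/s ≈ 5.052e+10 m²/s.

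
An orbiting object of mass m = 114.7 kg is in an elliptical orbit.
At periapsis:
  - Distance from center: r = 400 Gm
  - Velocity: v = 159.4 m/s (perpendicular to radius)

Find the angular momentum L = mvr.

Convert to SI: r = 400 Gm = 4e+11 m.
Since v is perpendicular to r, L = m · v · r.
L = 114.7 · 159.4 · 4e+11 kg·m²/s ≈ 7.313e+15 kg·m²/s.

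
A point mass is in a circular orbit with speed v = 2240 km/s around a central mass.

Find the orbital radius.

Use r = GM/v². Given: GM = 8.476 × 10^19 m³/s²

Convert to SI: v = 2240 km/s = 2.24e+06 m/s.
For a circular orbit, v² = GM / r, so r = GM / v².
r = 8.476e+19 / (2.24e+06)² m ≈ 1.689e+07 m = 1.689 × 10^7 m.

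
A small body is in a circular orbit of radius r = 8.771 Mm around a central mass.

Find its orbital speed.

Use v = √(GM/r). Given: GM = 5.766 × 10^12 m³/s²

Convert to SI: r = 8.771 Mm = 8.771e+06 m.
For a circular orbit, gravity supplies the centripetal force, so v = √(GM / r).
v = √(5.766e+12 / 8.771e+06) m/s ≈ 810.8 m/s = 810.8 m/s.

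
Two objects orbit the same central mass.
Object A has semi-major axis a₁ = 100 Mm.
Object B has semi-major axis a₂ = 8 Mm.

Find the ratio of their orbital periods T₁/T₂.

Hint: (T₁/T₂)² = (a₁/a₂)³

Convert to SI: a₁ = 100 Mm = 1e+08 m; a₂ = 8 Mm = 8e+06 m.
From Kepler's third law, (T₁/T₂)² = (a₁/a₂)³, so T₁/T₂ = (a₁/a₂)^(3/2).
a₁/a₂ = 1e+08 / 8e+06 = 12.5.
T₁/T₂ = (12.5)^(3/2) ≈ 44.19.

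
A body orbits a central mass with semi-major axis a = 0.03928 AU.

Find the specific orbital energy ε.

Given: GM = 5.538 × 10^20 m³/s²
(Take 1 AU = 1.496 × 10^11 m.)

Convert to SI: a = 0.03928 AU = 5.87629e+09 m.
ε = −GM / (2a).
ε = −5.538e+20 / (2 · 5.87629e+09) J/kg ≈ -4.712e+10 J/kg = -47.12 GJ/kg.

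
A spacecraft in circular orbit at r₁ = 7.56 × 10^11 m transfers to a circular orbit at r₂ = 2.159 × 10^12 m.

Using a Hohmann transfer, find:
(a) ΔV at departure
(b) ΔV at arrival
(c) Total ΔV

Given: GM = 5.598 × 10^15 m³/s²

Transfer semi-major axis: a_t = (r₁ + r₂)/2 = (7.56e+11 + 2.159e+12)/2 = 1.4575e+12 m.
Circular speeds: v₁ = √(GM/r₁) = 86.0509 m/s, v₂ = √(GM/r₂) = 50.9202 m/s.
Transfer speeds (vis-viva v² = GM(2/r − 1/a_t)): v₁ᵗ = 104.732 m/s, v₂ᵗ = 36.673 m/s.
(a) ΔV₁ = |v₁ᵗ − v₁| ≈ 18.68 m/s = 18.68 m/s.
(b) ΔV₂ = |v₂ − v₂ᵗ| ≈ 14.25 m/s = 14.25 m/s.
(c) ΔV_total = ΔV₁ + ΔV₂ ≈ 32.93 m/s = 32.93 m/s.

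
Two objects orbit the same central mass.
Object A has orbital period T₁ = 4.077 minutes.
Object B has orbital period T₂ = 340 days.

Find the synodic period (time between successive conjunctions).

Convert to SI: T₁ = 4.077 minutes = 244.62 s; T₂ = 340 days = 2.9376e+07 s.
T_syn = |T₁ · T₂ / (T₁ − T₂)|.
T_syn = |244.62 · 2.9376e+07 / (244.62 − 2.9376e+07)| s ≈ 244.6 s = 4.077 minutes.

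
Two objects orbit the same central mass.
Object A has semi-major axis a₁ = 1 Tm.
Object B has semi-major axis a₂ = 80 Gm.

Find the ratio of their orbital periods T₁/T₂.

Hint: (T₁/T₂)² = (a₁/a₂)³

Convert to SI: a₁ = 1 Tm = 1e+12 m; a₂ = 80 Gm = 8e+10 m.
From Kepler's third law, (T₁/T₂)² = (a₁/a₂)³, so T₁/T₂ = (a₁/a₂)^(3/2).
a₁/a₂ = 1e+12 / 8e+10 = 12.5.
T₁/T₂ = (12.5)^(3/2) ≈ 44.19.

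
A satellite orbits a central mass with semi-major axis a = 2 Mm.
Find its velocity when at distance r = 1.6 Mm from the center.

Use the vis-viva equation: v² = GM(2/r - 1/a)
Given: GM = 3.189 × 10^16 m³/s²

Convert to SI: a = 2 Mm = 2e+06 m; r = 1.6 Mm = 1.6e+06 m.
Vis-viva: v = √(GM · (2/r − 1/a)).
2/r − 1/a = 2/1.6e+06 − 1/2e+06 = 7.5e-07 m⁻¹.
v = √(3.189e+16 · 7.5e-07) m/s ≈ 1.547e+05 m/s = 154.7 km/s.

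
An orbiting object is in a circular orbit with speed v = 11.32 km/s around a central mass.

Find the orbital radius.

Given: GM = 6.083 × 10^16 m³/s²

Convert to SI: v = 11.32 km/s = 11320 m/s.
For a circular orbit, v² = GM / r, so r = GM / v².
r = 6.083e+16 / (11320)² m ≈ 4.747e+08 m = 474.7 Mm.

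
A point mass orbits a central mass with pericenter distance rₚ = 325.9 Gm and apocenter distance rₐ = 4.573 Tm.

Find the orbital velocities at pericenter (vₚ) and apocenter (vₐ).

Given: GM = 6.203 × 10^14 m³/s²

Convert to SI: rₚ = 325.9 Gm = 3.259e+11 m; rₐ = 4.573 Tm = 4.573e+12 m.
Use the vis-viva equation v² = GM(2/r − 1/a) with a = (rₚ + rₐ)/2 = (3.259e+11 + 4.573e+12)/2 = 2.44945e+12 m.
vₚ = √(GM · (2/rₚ − 1/a)) = √(6.203e+14 · (2/3.259e+11 − 1/2.44945e+12)) m/s ≈ 59.61 m/s = 59.61 m/s.
vₐ = √(GM · (2/rₐ − 1/a)) = √(6.203e+14 · (2/4.573e+12 − 1/2.44945e+12)) m/s ≈ 4.248 m/s = 4.248 m/s.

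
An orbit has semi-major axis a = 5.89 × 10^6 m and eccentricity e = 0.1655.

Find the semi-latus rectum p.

p = a (1 − e²).
p = 5.89e+06 · (1 − (0.1655)²) = 5.89e+06 · 0.97261 ≈ 5.729e+06 m = 5.729 × 10^6 m.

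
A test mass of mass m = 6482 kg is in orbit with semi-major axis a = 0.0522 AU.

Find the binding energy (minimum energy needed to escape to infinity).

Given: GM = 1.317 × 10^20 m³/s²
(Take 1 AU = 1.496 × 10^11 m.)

Convert to SI: a = 0.0522 AU = 7.80912e+09 m.
Total orbital energy is E = −GMm/(2a); binding energy is E_bind = −E = GMm/(2a).
E_bind = 1.317e+20 · 6482 / (2 · 7.80912e+09) J ≈ 5.466e+13 J = 54.66 TJ.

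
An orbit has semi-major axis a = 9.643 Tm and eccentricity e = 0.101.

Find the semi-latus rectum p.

Convert to SI: a = 9.643 Tm = 9.643e+12 m.
p = a (1 − e²).
p = 9.643e+12 · (1 − (0.101)²) = 9.643e+12 · 0.989799 ≈ 9.545e+12 m = 9.545 Tm.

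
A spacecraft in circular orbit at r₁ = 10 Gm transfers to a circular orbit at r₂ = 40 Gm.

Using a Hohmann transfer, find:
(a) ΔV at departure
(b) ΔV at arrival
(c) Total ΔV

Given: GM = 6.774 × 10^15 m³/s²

Convert to SI: r₁ = 10 Gm = 1e+10 m; r₂ = 40 Gm = 4e+10 m.
Transfer semi-major axis: a_t = (r₁ + r₂)/2 = (1e+10 + 4e+10)/2 = 2.5e+10 m.
Circular speeds: v₁ = √(GM/r₁) = 823.043 m/s, v₂ = √(GM/r₂) = 411.522 m/s.
Transfer speeds (vis-viva v² = GM(2/r − 1/a_t)): v₁ᵗ = 1041.08 m/s, v₂ᵗ = 260.269 m/s.
(a) ΔV₁ = |v₁ᵗ − v₁| ≈ 218 m/s = 218 m/s.
(b) ΔV₂ = |v₂ − v₂ᵗ| ≈ 151.3 m/s = 151.3 m/s.
(c) ΔV_total = ΔV₁ + ΔV₂ ≈ 369.3 m/s = 369.3 m/s.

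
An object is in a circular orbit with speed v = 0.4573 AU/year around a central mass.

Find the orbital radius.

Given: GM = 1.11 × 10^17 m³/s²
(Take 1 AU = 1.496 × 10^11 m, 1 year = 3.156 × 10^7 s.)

Convert to SI: v = 0.4573 AU/year = 2167.68 m/s.
For a circular orbit, v² = GM / r, so r = GM / v².
r = 1.11e+17 / (2167.68)² m ≈ 2.362e+10 m = 0.1579 AU.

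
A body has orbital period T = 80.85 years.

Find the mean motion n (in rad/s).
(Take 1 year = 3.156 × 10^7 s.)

Convert to SI: T = 80.85 years = 2.55163e+09 s.
n = 2π / T.
n = 2π / 2.55163e+09 s ≈ 2.462e-09 rad/s.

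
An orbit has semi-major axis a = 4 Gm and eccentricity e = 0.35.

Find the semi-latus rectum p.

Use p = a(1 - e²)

Convert to SI: a = 4 Gm = 4e+09 m.
p = a (1 − e²).
p = 4e+09 · (1 − (0.35)²) = 4e+09 · 0.8775 ≈ 3.51e+09 m = 3.51 Gm.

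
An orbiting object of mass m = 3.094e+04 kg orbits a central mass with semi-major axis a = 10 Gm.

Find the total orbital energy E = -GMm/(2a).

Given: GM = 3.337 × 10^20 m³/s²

Convert to SI: a = 10 Gm = 1e+10 m.
E = −GMm / (2a).
E = −3.337e+20 · 3.094e+04 / (2 · 1e+10) J ≈ -5.162e+14 J = -516.2 TJ.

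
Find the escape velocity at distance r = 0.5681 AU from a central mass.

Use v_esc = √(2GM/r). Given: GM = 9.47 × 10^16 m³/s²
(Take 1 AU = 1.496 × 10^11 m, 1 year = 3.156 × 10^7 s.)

Convert to SI: r = 0.5681 AU = 8.49878e+10 m.
Escape velocity comes from setting total energy to zero: ½v² − GM/r = 0 ⇒ v_esc = √(2GM / r).
v_esc = √(2 · 9.47e+16 / 8.49878e+10) m/s ≈ 1493 m/s = 0.3149 AU/year.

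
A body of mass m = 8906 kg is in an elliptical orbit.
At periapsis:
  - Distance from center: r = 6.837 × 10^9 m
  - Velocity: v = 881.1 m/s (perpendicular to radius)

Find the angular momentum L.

Since v is perpendicular to r, L = m · v · r.
L = 8906 · 881.1 · 6.837e+09 kg·m²/s ≈ 5.365e+16 kg·m²/s.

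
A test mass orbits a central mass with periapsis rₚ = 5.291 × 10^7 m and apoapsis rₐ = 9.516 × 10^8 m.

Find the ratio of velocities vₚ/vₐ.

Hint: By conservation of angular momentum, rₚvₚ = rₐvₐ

Conservation of angular momentum gives rₚvₚ = rₐvₐ, so vₚ/vₐ = rₐ/rₚ.
vₚ/vₐ = 9.516e+08 / 5.291e+07 ≈ 17.99.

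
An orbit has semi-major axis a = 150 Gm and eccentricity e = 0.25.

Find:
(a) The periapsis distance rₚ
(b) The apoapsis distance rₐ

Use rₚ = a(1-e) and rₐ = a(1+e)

Convert to SI: a = 150 Gm = 1.5e+11 m.
(a) rₚ = a(1 − e) = 1.5e+11 · (1 − 0.25) = 1.5e+11 · 0.75 ≈ 1.125e+11 m = 112.5 Gm.
(b) rₐ = a(1 + e) = 1.5e+11 · (1 + 0.25) = 1.5e+11 · 1.25 ≈ 1.875e+11 m = 187.5 Gm.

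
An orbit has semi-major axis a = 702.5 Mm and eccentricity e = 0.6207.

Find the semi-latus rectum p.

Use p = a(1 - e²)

Convert to SI: a = 702.5 Mm = 7.025e+08 m.
p = a (1 − e²).
p = 7.025e+08 · (1 − (0.6207)²) = 7.025e+08 · 0.614732 ≈ 4.318e+08 m = 431.8 Mm.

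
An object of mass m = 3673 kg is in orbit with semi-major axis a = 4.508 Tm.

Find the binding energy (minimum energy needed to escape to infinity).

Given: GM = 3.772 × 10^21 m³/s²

Convert to SI: a = 4.508 Tm = 4.508e+12 m.
Total orbital energy is E = −GMm/(2a); binding energy is E_bind = −E = GMm/(2a).
E_bind = 3.772e+21 · 3673 / (2 · 4.508e+12) J ≈ 1.537e+12 J = 1.537 TJ.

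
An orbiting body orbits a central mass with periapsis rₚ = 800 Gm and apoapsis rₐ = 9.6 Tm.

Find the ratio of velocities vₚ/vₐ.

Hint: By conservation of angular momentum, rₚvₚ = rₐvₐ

Convert to SI: rₚ = 800 Gm = 8e+11 m; rₐ = 9.6 Tm = 9.6e+12 m.
Conservation of angular momentum gives rₚvₚ = rₐvₐ, so vₚ/vₐ = rₐ/rₚ.
vₚ/vₐ = 9.6e+12 / 8e+11 ≈ 12.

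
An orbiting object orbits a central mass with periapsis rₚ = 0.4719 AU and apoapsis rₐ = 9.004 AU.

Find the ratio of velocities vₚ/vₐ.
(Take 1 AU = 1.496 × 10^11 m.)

Convert to SI: rₚ = 0.4719 AU = 7.05962e+10 m; rₐ = 9.004 AU = 1.347e+12 m.
Conservation of angular momentum gives rₚvₚ = rₐvₐ, so vₚ/vₐ = rₐ/rₚ.
vₚ/vₐ = 1.347e+12 / 7.05962e+10 ≈ 19.08.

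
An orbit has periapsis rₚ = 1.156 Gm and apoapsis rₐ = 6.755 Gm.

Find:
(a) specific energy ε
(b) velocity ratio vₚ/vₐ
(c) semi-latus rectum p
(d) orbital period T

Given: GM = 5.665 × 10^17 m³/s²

Convert to SI: rₚ = 1.156 Gm = 1.156e+09 m; rₐ = 6.755 Gm = 6.755e+09 m.
(a) With a = (rₚ + rₐ)/2 = 3.9555e+09 m, ε = −GM/(2a) = −5.665e+17/(2 · 3.9555e+09) J/kg ≈ -7.161e+07 J/kg
(b) Conservation of angular momentum (rₚvₚ = rₐvₐ) gives vₚ/vₐ = rₐ/rₚ = 6.755e+09/1.156e+09 ≈ 5.843
(c) From a = (rₚ + rₐ)/2 = 3.9555e+09 m and e = (rₐ − rₚ)/(rₐ + rₚ) = 0.707749, p = a(1 − e²) = 3.9555e+09 · (1 − (0.707749)²) ≈ 1.974e+09 m
(d) With a = (rₚ + rₐ)/2 = 3.9555e+09 m, T = 2π √(a³/GM) = 2π √((3.9555e+09)³/5.665e+17) s ≈ 2.077e+06 s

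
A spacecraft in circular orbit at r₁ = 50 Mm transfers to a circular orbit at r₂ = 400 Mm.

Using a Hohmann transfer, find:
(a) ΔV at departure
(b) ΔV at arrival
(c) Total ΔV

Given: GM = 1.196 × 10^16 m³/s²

Convert to SI: r₁ = 50 Mm = 5e+07 m; r₂ = 400 Mm = 4e+08 m.
Transfer semi-major axis: a_t = (r₁ + r₂)/2 = (5e+07 + 4e+08)/2 = 2.25e+08 m.
Circular speeds: v₁ = √(GM/r₁) = 15466.1 m/s, v₂ = √(GM/r₂) = 5468.09 m/s.
Transfer speeds (vis-viva v² = GM(2/r − 1/a_t)): v₁ᵗ = 20621.5 m/s, v₂ᵗ = 2577.68 m/s.
(a) ΔV₁ = |v₁ᵗ − v₁| ≈ 5155 m/s = 5.155 km/s.
(b) ΔV₂ = |v₂ − v₂ᵗ| ≈ 2890 m/s = 2.89 km/s.
(c) ΔV_total = ΔV₁ + ΔV₂ ≈ 8046 m/s = 8.046 km/s.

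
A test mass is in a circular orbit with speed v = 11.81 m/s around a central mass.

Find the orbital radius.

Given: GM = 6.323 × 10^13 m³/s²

For a circular orbit, v² = GM / r, so r = GM / v².
r = 6.323e+13 / (11.81)² m ≈ 4.533e+11 m = 4.533 × 10^11 m.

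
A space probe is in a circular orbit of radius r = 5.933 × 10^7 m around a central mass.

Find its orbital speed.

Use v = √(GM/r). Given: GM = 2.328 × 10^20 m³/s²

For a circular orbit, gravity supplies the centripetal force, so v = √(GM / r).
v = √(2.328e+20 / 5.933e+07) m/s ≈ 1.981e+06 m/s = 1981 km/s.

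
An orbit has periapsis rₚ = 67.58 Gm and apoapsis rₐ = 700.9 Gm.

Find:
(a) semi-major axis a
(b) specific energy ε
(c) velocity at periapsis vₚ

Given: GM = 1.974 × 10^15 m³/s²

Convert to SI: rₚ = 67.58 Gm = 6.758e+10 m; rₐ = 700.9 Gm = 7.009e+11 m.
(a) a = (rₚ + rₐ)/2 = (6.758e+10 + 7.009e+11)/2 ≈ 3.842e+11 m
(b) With a = (rₚ + rₐ)/2 = 3.8424e+11 m, ε = −GM/(2a) = −1.974e+15/(2 · 3.8424e+11) J/kg ≈ -2569 J/kg
(c) With a = (rₚ + rₐ)/2 = 3.8424e+11 m, vₚ = √(GM (2/rₚ − 1/a)) = √(1.974e+15 · (2/6.758e+10 − 1/3.8424e+11)) m/s ≈ 230.8 m/s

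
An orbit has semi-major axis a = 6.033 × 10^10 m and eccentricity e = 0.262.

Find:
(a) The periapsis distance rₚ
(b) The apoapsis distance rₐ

(a) rₚ = a(1 − e) = 6.033e+10 · (1 − 0.262) = 6.033e+10 · 0.738 ≈ 4.452e+10 m = 4.452 × 10^10 m.
(b) rₐ = a(1 + e) = 6.033e+10 · (1 + 0.262) = 6.033e+10 · 1.262 ≈ 7.614e+10 m = 7.614 × 10^10 m.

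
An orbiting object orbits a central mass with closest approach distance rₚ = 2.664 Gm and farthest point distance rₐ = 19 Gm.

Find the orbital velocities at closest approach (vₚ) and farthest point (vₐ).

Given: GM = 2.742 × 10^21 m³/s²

Convert to SI: rₚ = 2.664 Gm = 2.664e+09 m; rₐ = 19 Gm = 1.9e+10 m.
Use the vis-viva equation v² = GM(2/r − 1/a) with a = (rₚ + rₐ)/2 = (2.664e+09 + 1.9e+10)/2 = 1.0832e+10 m.
vₚ = √(GM · (2/rₚ − 1/a)) = √(2.742e+21 · (2/2.664e+09 − 1/1.0832e+10)) m/s ≈ 1.344e+06 m/s = 1344 km/s.
vₐ = √(GM · (2/rₐ − 1/a)) = √(2.742e+21 · (2/1.9e+10 − 1/1.0832e+10)) m/s ≈ 1.884e+05 m/s = 188.4 km/s.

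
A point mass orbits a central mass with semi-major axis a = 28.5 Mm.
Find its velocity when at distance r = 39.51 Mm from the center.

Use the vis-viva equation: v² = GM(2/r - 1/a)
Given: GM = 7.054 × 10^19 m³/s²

Convert to SI: a = 28.5 Mm = 2.85e+07 m; r = 39.51 Mm = 3.951e+07 m.
Vis-viva: v = √(GM · (2/r − 1/a)).
2/r − 1/a = 2/3.951e+07 − 1/2.85e+07 = 1.55324e-08 m⁻¹.
v = √(7.054e+19 · 1.55324e-08) m/s ≈ 1.047e+06 m/s = 1047 km/s.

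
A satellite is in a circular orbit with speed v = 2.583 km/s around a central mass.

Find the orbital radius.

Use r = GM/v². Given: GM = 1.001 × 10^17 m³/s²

Convert to SI: v = 2.583 km/s = 2583 m/s.
For a circular orbit, v² = GM / r, so r = GM / v².
r = 1.001e+17 / (2583)² m ≈ 1.5e+10 m = 15 Gm.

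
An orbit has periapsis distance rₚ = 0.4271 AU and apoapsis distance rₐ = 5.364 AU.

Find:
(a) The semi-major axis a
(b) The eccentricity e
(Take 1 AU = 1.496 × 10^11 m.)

Convert to SI: rₚ = 0.4271 AU = 6.38942e+10 m; rₐ = 5.364 AU = 8.02454e+11 m.
(a) a = (rₚ + rₐ) / 2 = (6.38942e+10 + 8.02454e+11) / 2 ≈ 4.332e+11 m = 2.896 AU.
(b) e = (rₐ − rₚ) / (rₐ + rₚ) = (8.02454e+11 − 6.38942e+10) / (8.02454e+11 + 6.38942e+10) ≈ 0.8525.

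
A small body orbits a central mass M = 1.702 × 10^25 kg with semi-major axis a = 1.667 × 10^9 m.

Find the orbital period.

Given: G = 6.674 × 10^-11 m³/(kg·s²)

GM = G · M = 6.674e-11 · 1.702e+25 = 1.13591e+15 m³/s².
Kepler's third law: T = 2π √(a³ / GM).
Substituting a = 1.667e+09 m and GM = 1.13591e+15 m³/s²:
T = 2π √((1.667e+09)³ / 1.13591e+15) s
T ≈ 1.269e+07 s = 146.9 days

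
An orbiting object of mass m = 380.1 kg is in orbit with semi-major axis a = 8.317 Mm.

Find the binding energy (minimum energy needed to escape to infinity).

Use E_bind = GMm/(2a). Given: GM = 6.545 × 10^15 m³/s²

Convert to SI: a = 8.317 Mm = 8.317e+06 m.
Total orbital energy is E = −GMm/(2a); binding energy is E_bind = −E = GMm/(2a).
E_bind = 6.545e+15 · 380.1 / (2 · 8.317e+06) J ≈ 1.496e+11 J = 149.6 GJ.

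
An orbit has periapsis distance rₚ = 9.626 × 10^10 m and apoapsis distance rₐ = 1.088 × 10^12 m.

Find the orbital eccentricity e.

e = (rₐ − rₚ) / (rₐ + rₚ).
e = (1.088e+12 − 9.626e+10) / (1.088e+12 + 9.626e+10) = 9.9174e+11 / 1.18426e+12 ≈ 0.8374.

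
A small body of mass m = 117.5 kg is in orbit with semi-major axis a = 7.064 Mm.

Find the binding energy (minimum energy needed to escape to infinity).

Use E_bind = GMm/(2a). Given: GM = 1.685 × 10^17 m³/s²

Convert to SI: a = 7.064 Mm = 7.064e+06 m.
Total orbital energy is E = −GMm/(2a); binding energy is E_bind = −E = GMm/(2a).
E_bind = 1.685e+17 · 117.5 / (2 · 7.064e+06) J ≈ 1.401e+12 J = 1.401 TJ.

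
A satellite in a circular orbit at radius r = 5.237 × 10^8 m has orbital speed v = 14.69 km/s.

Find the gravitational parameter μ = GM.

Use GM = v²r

Convert to SI: v = 14.69 km/s = 14690 m/s.
For a circular orbit v² = GM/r, so GM = v² · r.
GM = (14690)² · 5.237e+08 m³/s² ≈ 1.13e+17 m³/s² = 1.13 × 10^17 m³/s².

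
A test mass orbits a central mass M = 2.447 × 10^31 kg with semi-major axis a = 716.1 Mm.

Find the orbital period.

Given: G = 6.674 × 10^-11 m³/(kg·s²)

Convert to SI: a = 716.1 Mm = 7.161e+08 m.
GM = G · M = 6.674e-11 · 2.447e+31 = 1.63313e+21 m³/s².
Kepler's third law: T = 2π √(a³ / GM).
Substituting a = 7.161e+08 m and GM = 1.63313e+21 m³/s²:
T = 2π √((7.161e+08)³ / 1.63313e+21) s
T ≈ 2979 s = 49.66 minutes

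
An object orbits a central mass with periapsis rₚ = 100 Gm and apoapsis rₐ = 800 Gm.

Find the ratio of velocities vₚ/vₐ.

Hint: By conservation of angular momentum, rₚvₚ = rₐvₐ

Convert to SI: rₚ = 100 Gm = 1e+11 m; rₐ = 800 Gm = 8e+11 m.
Conservation of angular momentum gives rₚvₚ = rₐvₐ, so vₚ/vₐ = rₐ/rₚ.
vₚ/vₐ = 8e+11 / 1e+11 ≈ 8.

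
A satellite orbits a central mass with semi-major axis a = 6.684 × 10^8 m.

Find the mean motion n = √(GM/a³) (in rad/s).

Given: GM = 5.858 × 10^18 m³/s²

n = √(GM / a³).
n = √(5.858e+18 / (6.684e+08)³) rad/s ≈ 0.0001401 rad/s.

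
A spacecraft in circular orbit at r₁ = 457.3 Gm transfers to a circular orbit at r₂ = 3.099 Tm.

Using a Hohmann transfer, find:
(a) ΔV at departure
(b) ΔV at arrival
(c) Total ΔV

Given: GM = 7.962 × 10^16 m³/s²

Convert to SI: r₁ = 457.3 Gm = 4.573e+11 m; r₂ = 3.099 Tm = 3.099e+12 m.
Transfer semi-major axis: a_t = (r₁ + r₂)/2 = (4.573e+11 + 3.099e+12)/2 = 1.77815e+12 m.
Circular speeds: v₁ = √(GM/r₁) = 417.264 m/s, v₂ = √(GM/r₂) = 160.288 m/s.
Transfer speeds (vis-viva v² = GM(2/r − 1/a_t)): v₁ᵗ = 550.855 m/s, v₂ᵗ = 81.2862 m/s.
(a) ΔV₁ = |v₁ᵗ − v₁| ≈ 133.6 m/s = 133.6 m/s.
(b) ΔV₂ = |v₂ − v₂ᵗ| ≈ 79 m/s = 79 m/s.
(c) ΔV_total = ΔV₁ + ΔV₂ ≈ 212.6 m/s = 212.6 m/s.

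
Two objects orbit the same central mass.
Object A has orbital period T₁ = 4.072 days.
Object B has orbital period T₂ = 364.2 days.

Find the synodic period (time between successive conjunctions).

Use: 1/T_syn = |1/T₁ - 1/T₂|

Convert to SI: T₁ = 4.072 days = 351821 s; T₂ = 364.2 days = 3.14669e+07 s.
T_syn = |T₁ · T₂ / (T₁ − T₂)|.
T_syn = |351821 · 3.14669e+07 / (351821 − 3.14669e+07)| s ≈ 3.558e+05 s = 4.118 days.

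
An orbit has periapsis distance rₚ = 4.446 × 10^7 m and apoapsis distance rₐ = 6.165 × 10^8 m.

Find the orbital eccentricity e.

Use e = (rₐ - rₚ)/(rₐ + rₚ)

e = (rₐ − rₚ) / (rₐ + rₚ).
e = (6.165e+08 − 4.446e+07) / (6.165e+08 + 4.446e+07) = 5.7204e+08 / 6.6096e+08 ≈ 0.8655.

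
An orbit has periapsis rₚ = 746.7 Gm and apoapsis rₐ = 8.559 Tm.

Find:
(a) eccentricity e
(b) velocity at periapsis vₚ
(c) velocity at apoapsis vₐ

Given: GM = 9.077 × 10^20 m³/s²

Convert to SI: rₚ = 746.7 Gm = 7.467e+11 m; rₐ = 8.559 Tm = 8.559e+12 m.
(a) e = (rₐ − rₚ)/(rₐ + rₚ) = (8.559e+12 − 7.467e+11)/(8.559e+12 + 7.467e+11) ≈ 0.8395
(b) With a = (rₚ + rₐ)/2 = 4.65285e+12 m, vₚ = √(GM (2/rₚ − 1/a)) = √(9.077e+20 · (2/7.467e+11 − 1/4.65285e+12)) m/s ≈ 4.729e+04 m/s
(c) With a = (rₚ + rₐ)/2 = 4.65285e+12 m, vₐ = √(GM (2/rₐ − 1/a)) = √(9.077e+20 · (2/8.559e+12 − 1/4.65285e+12)) m/s ≈ 4125 m/s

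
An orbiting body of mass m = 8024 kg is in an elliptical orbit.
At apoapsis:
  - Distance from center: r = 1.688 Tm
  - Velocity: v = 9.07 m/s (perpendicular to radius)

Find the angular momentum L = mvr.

Convert to SI: r = 1.688 Tm = 1.688e+12 m.
Since v is perpendicular to r, L = m · v · r.
L = 8024 · 9.07 · 1.688e+12 kg·m²/s ≈ 1.228e+17 kg·m²/s.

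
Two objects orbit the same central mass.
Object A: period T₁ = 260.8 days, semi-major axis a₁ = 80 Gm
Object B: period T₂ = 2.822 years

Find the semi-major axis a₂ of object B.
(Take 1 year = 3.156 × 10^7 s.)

Convert to SI: T₁ = 260.8 days = 2.25331e+07 s; a₁ = 80 Gm = 8e+10 m; T₂ = 2.822 years = 8.90623e+07 s.
Kepler's third law: (T₁/T₂)² = (a₁/a₂)³ ⇒ a₂ = a₁ · (T₂/T₁)^(2/3).
T₂/T₁ = 8.90623e+07 / 2.25331e+07 = 3.95251.
a₂ = 8e+10 · (3.95251)^(2/3) m ≈ 2e+11 m = 200 Gm.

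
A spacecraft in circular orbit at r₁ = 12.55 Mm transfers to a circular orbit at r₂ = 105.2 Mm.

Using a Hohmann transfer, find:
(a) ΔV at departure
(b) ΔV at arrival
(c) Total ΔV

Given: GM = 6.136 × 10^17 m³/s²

Convert to SI: r₁ = 12.55 Mm = 1.255e+07 m; r₂ = 105.2 Mm = 1.052e+08 m.
Transfer semi-major axis: a_t = (r₁ + r₂)/2 = (1.255e+07 + 1.052e+08)/2 = 5.8875e+07 m.
Circular speeds: v₁ = √(GM/r₁) = 221116 m/s, v₂ = √(GM/r₂) = 76372.1 m/s.
Transfer speeds (vis-viva v² = GM(2/r − 1/a_t)): v₁ᵗ = 295572 m/s, v₂ᵗ = 35260.7 m/s.
(a) ΔV₁ = |v₁ᵗ − v₁| ≈ 7.446e+04 m/s = 74.46 km/s.
(b) ΔV₂ = |v₂ − v₂ᵗ| ≈ 4.111e+04 m/s = 41.11 km/s.
(c) ΔV_total = ΔV₁ + ΔV₂ ≈ 1.156e+05 m/s = 115.6 km/s.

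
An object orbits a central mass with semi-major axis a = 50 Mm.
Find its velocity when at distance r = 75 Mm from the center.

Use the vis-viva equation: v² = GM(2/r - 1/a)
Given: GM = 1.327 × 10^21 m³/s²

Convert to SI: a = 50 Mm = 5e+07 m; r = 75 Mm = 7.5e+07 m.
Vis-viva: v = √(GM · (2/r − 1/a)).
2/r − 1/a = 2/7.5e+07 − 1/5e+07 = 6.66667e-09 m⁻¹.
v = √(1.327e+21 · 6.66667e-09) m/s ≈ 2.974e+06 m/s = 2974 km/s.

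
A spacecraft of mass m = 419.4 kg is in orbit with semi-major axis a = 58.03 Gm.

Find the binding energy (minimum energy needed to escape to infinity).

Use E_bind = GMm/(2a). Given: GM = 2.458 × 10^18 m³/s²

Convert to SI: a = 58.03 Gm = 5.803e+10 m.
Total orbital energy is E = −GMm/(2a); binding energy is E_bind = −E = GMm/(2a).
E_bind = 2.458e+18 · 419.4 / (2 · 5.803e+10) J ≈ 8.882e+09 J = 8.882 GJ.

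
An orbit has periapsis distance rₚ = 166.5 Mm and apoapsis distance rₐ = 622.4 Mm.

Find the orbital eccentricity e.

Convert to SI: rₚ = 166.5 Mm = 1.665e+08 m; rₐ = 622.4 Mm = 6.224e+08 m.
e = (rₐ − rₚ) / (rₐ + rₚ).
e = (6.224e+08 − 1.665e+08) / (6.224e+08 + 1.665e+08) = 4.559e+08 / 7.889e+08 ≈ 0.5779.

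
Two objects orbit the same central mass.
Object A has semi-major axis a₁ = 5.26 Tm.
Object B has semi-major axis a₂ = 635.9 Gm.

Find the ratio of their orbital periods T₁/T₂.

Convert to SI: a₁ = 5.26 Tm = 5.26e+12 m; a₂ = 635.9 Gm = 6.359e+11 m.
From Kepler's third law, (T₁/T₂)² = (a₁/a₂)³, so T₁/T₂ = (a₁/a₂)^(3/2).
a₁/a₂ = 5.26e+12 / 6.359e+11 = 8.27174.
T₁/T₂ = (8.27174)^(3/2) ≈ 23.79.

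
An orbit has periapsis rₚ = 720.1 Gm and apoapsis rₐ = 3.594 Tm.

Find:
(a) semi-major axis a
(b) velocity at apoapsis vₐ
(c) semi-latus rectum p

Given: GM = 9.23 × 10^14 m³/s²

Convert to SI: rₚ = 720.1 Gm = 7.201e+11 m; rₐ = 3.594 Tm = 3.594e+12 m.
(a) a = (rₚ + rₐ)/2 = (7.201e+11 + 3.594e+12)/2 ≈ 2.157e+12 m
(b) With a = (rₚ + rₐ)/2 = 2.15705e+12 m, vₐ = √(GM (2/rₐ − 1/a)) = √(9.23e+14 · (2/3.594e+12 − 1/2.15705e+12)) m/s ≈ 9.259 m/s
(c) From a = (rₚ + rₐ)/2 = 2.15705e+12 m and e = (rₐ − rₚ)/(rₐ + rₚ) = 0.666164, p = a(1 − e²) = 2.15705e+12 · (1 − (0.666164)²) ≈ 1.2e+12 m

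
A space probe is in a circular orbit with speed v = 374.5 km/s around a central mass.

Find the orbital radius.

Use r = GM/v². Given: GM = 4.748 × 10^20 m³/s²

Convert to SI: v = 374.5 km/s = 374500 m/s.
For a circular orbit, v² = GM / r, so r = GM / v².
r = 4.748e+20 / (374500)² m ≈ 3.385e+09 m = 3.385 Gm.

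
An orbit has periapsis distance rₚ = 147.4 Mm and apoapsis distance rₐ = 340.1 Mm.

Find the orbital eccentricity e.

Convert to SI: rₚ = 147.4 Mm = 1.474e+08 m; rₐ = 340.1 Mm = 3.401e+08 m.
e = (rₐ − rₚ) / (rₐ + rₚ).
e = (3.401e+08 − 1.474e+08) / (3.401e+08 + 1.474e+08) = 1.927e+08 / 4.875e+08 ≈ 0.3953.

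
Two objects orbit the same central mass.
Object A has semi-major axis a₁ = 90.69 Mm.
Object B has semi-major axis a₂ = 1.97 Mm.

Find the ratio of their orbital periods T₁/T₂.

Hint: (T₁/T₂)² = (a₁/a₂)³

Convert to SI: a₁ = 90.69 Mm = 9.069e+07 m; a₂ = 1.97 Mm = 1.97e+06 m.
From Kepler's third law, (T₁/T₂)² = (a₁/a₂)³, so T₁/T₂ = (a₁/a₂)^(3/2).
a₁/a₂ = 9.069e+07 / 1.97e+06 = 46.0355.
T₁/T₂ = (46.0355)^(3/2) ≈ 312.3.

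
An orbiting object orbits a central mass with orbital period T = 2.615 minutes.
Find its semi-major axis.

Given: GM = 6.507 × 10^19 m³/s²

Convert to SI: T = 2.615 minutes = 156.9 s.
Invert Kepler's third law: a = (GM · T² / (4π²))^(1/3).
Substituting T = 156.9 s and GM = 6.507e+19 m³/s²:
a = (6.507e+19 · (156.9)² / (4π²))^(1/3) m
a ≈ 3.436e+07 m = 3.436 × 10^7 m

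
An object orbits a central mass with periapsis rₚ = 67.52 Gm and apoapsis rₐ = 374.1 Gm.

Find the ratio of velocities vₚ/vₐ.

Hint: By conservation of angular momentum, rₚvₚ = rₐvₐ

Convert to SI: rₚ = 67.52 Gm = 6.752e+10 m; rₐ = 374.1 Gm = 3.741e+11 m.
Conservation of angular momentum gives rₚvₚ = rₐvₐ, so vₚ/vₐ = rₐ/rₚ.
vₚ/vₐ = 3.741e+11 / 6.752e+10 ≈ 5.541.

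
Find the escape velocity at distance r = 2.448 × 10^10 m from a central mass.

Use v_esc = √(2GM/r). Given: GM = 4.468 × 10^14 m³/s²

Escape velocity comes from setting total energy to zero: ½v² − GM/r = 0 ⇒ v_esc = √(2GM / r).
v_esc = √(2 · 4.468e+14 / 2.448e+10) m/s ≈ 191.1 m/s = 191.1 m/s.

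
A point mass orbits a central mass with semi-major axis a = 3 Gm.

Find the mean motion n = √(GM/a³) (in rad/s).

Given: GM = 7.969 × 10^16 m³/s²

Convert to SI: a = 3 Gm = 3e+09 m.
n = √(GM / a³).
n = √(7.969e+16 / (3e+09)³) rad/s ≈ 1.718e-06 rad/s.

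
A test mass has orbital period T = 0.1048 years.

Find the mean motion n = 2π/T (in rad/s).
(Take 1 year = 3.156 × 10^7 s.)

Convert to SI: T = 0.1048 years = 3.30749e+06 s.
n = 2π / T.
n = 2π / 3.30749e+06 s ≈ 1.9e-06 rad/s.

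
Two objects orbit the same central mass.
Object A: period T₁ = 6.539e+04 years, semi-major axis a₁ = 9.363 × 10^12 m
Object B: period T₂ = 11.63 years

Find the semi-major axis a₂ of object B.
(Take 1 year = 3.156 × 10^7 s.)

Convert to SI: T₁ = 6.539e+04 years = 2.06371e+12 s; T₂ = 11.63 years = 3.67043e+08 s.
Kepler's third law: (T₁/T₂)² = (a₁/a₂)³ ⇒ a₂ = a₁ · (T₂/T₁)^(2/3).
T₂/T₁ = 3.67043e+08 / 2.06371e+12 = 0.000177856.
a₂ = 9.363e+12 · (0.000177856)^(2/3) m ≈ 2.961e+10 m = 2.961 × 10^10 m.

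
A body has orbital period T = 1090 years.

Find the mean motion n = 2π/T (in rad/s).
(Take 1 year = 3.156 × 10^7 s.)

Convert to SI: T = 1090 years = 3.44004e+10 s.
n = 2π / T.
n = 2π / 3.44004e+10 s ≈ 1.826e-10 rad/s.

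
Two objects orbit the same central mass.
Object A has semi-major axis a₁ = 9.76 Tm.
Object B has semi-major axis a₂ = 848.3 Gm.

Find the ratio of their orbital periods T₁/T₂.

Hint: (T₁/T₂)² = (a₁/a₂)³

Convert to SI: a₁ = 9.76 Tm = 9.76e+12 m; a₂ = 848.3 Gm = 8.483e+11 m.
From Kepler's third law, (T₁/T₂)² = (a₁/a₂)³, so T₁/T₂ = (a₁/a₂)^(3/2).
a₁/a₂ = 9.76e+12 / 8.483e+11 = 11.5054.
T₁/T₂ = (11.5054)^(3/2) ≈ 39.03.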